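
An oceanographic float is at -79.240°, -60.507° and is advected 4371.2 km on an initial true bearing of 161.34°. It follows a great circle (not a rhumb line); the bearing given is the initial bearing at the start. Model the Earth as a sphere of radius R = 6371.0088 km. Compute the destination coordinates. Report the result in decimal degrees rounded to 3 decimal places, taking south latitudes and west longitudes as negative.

δ = 4371.2/6371.0088 = 0.686108 rad (39.3111°).
Start latitude φ₁ = -1.382999 rad; initial bearing θ = 2.815914 rad.
Applying the spherical law of cosines for sides, sin φ₂ = sin φ₁ cos δ + cos φ₁ sin δ cos θ = -0.872174, so φ₂ = -60.712°.
For the longitude increment, Δλ = atan2( sin θ sin δ cos φ₁, cos δ − sin φ₁ sin φ₂ ) = atan2(0.037843, -0.083122) = 155.522°.
λ₂ = λ₁ + Δλ = 95.015°.

latitude -60.712°, longitude 95.015°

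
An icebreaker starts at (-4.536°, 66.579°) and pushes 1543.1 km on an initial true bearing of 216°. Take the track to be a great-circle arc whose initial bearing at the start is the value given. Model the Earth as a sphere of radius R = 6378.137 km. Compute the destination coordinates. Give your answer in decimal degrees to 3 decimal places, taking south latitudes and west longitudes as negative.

Angular distance δ = d/R = 1543.1 / 6378.137 = 0.241936 rad.
Start latitude φ₁ = -0.079168 rad; initial bearing θ = 3.769911 rad.
Applying the spherical law of cosines for sides, sin φ₂ = sin φ₁ cos δ + cos φ₁ sin δ cos θ = -0.270001, so φ₂ = -15.664°.
Then Δλ = atan2(-0.140382, 0.949523) = -0.146782 rad, from sin θ sin δ cos φ₁ over cos δ − sin φ₁ sin φ₂.
λ₂ = 66.579° + -8.410° = 58.169°.

latitude -15.664°, longitude 58.169°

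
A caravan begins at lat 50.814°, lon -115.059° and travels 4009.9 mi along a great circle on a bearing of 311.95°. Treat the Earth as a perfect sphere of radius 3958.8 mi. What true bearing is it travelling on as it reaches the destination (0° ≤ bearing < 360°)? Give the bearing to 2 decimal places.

The arc subtends δ = 4009.9/3958.8 = 1.012908 rad at the centre.
With φ₁ = 50.814° = 0.886872 rad and θ = 311.95° = 5.444555 rad:
Applying the spherical law of cosines for sides, sin φ₂ = sin φ₁ cos δ + cos φ₁ sin δ cos θ = 0.768665, so φ₂ = 50.234°.
Δλ = atan2( sin θ sin δ cos φ₁ , cos δ − sin φ₁ sin φ₂ ) = atan2(-0.398666, -0.066396) = -1.735826 rad = -99.456°.
λ₂ = -115.059° + -99.456° = -214.515°, normalized to (−180°, 180°] → 145.485°.
The forward bearing on arrival equals the back-azimuth from the destination plus 180°.
Back-azimuth from P₂ (50.23°, 145.49°) to P₁ (50.81°, -115.06°), with Δλ' = λ₁ − λ₂ = -260.54°: atan2( sin Δλ' cos φ₁ , cos φ₂ sin φ₁ − sin φ₂ cos φ₁ cos Δλ' ) = 47.28°.
Final bearing = (47.28° + 180°) mod 360° = 227.28°.

final bearing 227.28°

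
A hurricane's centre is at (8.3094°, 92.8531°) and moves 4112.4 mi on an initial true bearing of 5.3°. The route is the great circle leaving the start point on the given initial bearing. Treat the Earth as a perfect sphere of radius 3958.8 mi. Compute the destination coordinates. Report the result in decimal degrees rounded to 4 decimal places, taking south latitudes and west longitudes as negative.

δ = 4112.4/3958.8 = 1.038800 rad (59.5188°).
Start latitude φ₁ = 0.145026 rad; initial bearing θ = 0.092502 rad.
sin φ₂ = sin φ₁ cos δ + cos φ₁ sin δ cos θ = (0.144519)(0.507255) + (0.989502)(0.861796)(0.995725) = 0.922411
φ₂ = asin(0.922411) = 1.174277 rad = 67.2811°.
Δλ = atan2( sin θ sin δ cos φ₁ , cos δ − sin φ₁ sin φ₂ ) = atan2(0.078769, 0.373950) = 0.207606 rad = 11.8949°.
λ₂ = 92.8531° + 11.8949° = 104.7480°.

latitude 67.2811°, longitude 104.7480°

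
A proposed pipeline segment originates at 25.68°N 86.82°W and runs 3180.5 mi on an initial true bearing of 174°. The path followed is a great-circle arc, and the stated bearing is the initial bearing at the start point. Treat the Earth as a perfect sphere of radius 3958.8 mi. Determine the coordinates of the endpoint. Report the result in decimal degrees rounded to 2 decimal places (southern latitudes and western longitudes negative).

latitude -20.13°, longitude -82.22°

Central angle δ = d/R = 0.803400 rad.
Converting: φ₁ = 0.448201 rad, θ = 3.036873 rad.
Applying the spherical law of cosines for sides, sin φ₂ = sin φ₁ cos δ + cos φ₁ sin δ cos θ = -0.344224, so φ₂ = -20.13°.
Then Δλ = atan2(0.067801, 0.843431) = 0.080214 rad, from sin θ sin δ cos φ₁ over cos δ − sin φ₁ sin φ₂.
λ₂ = λ₁ + Δλ = -82.22°.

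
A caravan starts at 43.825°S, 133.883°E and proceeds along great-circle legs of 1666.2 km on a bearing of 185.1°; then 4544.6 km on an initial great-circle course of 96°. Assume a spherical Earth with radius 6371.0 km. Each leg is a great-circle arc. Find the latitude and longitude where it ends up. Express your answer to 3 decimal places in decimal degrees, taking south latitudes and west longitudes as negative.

latitude -42.987°, longitude -165.829°

Apply the spherical direct solution leg by leg, carrying full precision between legs.
Leg 1: from (-43.825°, 133.883°), δ = 1666.2/6371 = 0.261529 rad, θ = 185.1° → φ = -58.728°, λ = 131.345°.
Leg 2: from (-58.728°, 131.345°), δ = 4544.6/6371 = 0.713326 rad, θ = 96° → φ = -42.987°, λ = -165.829°.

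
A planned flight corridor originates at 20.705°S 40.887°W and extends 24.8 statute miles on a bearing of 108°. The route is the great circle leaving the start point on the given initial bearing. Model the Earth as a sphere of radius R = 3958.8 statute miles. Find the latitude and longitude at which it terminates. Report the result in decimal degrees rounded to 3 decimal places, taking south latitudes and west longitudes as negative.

The arc subtends δ = 24.8/3958.8 = 0.006265 rad at the centre.
With φ₁ = -20.705° = -0.361370 rad and θ = 108° = 1.884956 rad:
sin φ₂ = sin φ₁ cos δ + cos φ₁ sin δ cos θ = (-0.353556)(0.999980) + (0.935413)(0.006264)(-0.309017) = -0.355360
φ₂ = asin(-0.355360) = -0.363300 rad = -20.816°.
Δλ = atan2( sin θ sin δ cos φ₁ , cos δ − sin φ₁ sin φ₂ ) = atan2(0.005573, 0.874340) = 0.006374 rad = 0.365°.
λ₂ = λ₁ + Δλ = -40.522°.

latitude -20.816°, longitude -40.522°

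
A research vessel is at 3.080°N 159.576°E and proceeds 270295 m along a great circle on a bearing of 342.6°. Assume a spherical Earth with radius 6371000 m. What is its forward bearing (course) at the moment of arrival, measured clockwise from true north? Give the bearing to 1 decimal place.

δ = 270295/6371000 = 0.042426 rad (2.4308°).
Start latitude φ₁ = 0.053756 rad; initial bearing θ = 5.979498 rad.
Destination latitude: φ₂ = arcsin( sin φ₁ cos δ + cos φ₁ sin δ cos θ ) = arcsin(0.094096) = 5.399°.
Then Δλ = atan2(-0.012665, 0.994044) = -0.012740 rad, from sin θ sin δ cos φ₁ over cos δ − sin φ₁ sin φ₂.
λ₂ = 159.576° + -0.730° = 158.846°.
The forward bearing on arrival equals the back-azimuth from the destination plus 180°.
Back-azimuth from P₂ (5.4°, 158.8°) to P₁ (3.1°, 159.6°), with Δλ' = λ₁ − λ₂ = 0.7°: atan2( sin Δλ' cos φ₁ , cos φ₂ sin φ₁ − sin φ₂ cos φ₁ cos Δλ' ) = 162.5°.
Final bearing = (162.5° + 180°) mod 360° = 342.5°.

final bearing 342.5°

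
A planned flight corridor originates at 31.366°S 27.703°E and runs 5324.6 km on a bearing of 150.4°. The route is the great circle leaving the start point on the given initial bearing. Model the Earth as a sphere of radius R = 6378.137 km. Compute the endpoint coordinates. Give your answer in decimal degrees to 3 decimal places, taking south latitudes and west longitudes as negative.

δ = 5324.6/6378.137 = 0.834821 rad (47.8317°).
Converting: φ₁ = -0.547440 rad, θ = 2.624975 rad.
Applying the spherical law of cosines for sides, sin φ₂ = sin φ₁ cos δ + cos φ₁ sin δ cos θ = -0.899688, so φ₂ = -64.117°.
Then Δλ = atan2(0.312596, 0.203020) = 0.994798 rad, from sin θ sin δ cos φ₁ over cos δ − sin φ₁ sin φ₂.
Hence λ₂ = 27.703° + 56.998° = 84.701°.

latitude -64.117°, longitude 84.701°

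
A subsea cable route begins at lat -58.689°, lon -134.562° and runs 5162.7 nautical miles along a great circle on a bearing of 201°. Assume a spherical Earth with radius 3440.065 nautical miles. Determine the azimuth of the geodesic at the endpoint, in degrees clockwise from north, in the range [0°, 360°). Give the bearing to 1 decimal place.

final bearing 347.2°

Angular distance δ = d/R = 5162.7 / 3440.065 = 1.500757 rad.
Start latitude φ₁ = -1.024316 rad; initial bearing θ = 3.508112 rad.
sin φ₂ = sin φ₁ cos δ + cos φ₁ sin δ cos θ = (-0.854359)(0.069983) + (0.519683)(0.997548)(-0.933580) = -0.543767
φ₂ = asin(-0.543767) = -0.574919 rad = -32.940°.
Δλ = atan2( sin θ sin δ cos φ₁ , cos δ − sin φ₁ sin φ₂ ) = atan2(-0.185781, -0.394589) = -2.701559 rad = -154.788°.
λ₂ = -134.562° + -154.788° = -289.350°, normalized to (−180°, 180°] → 70.650°.
The forward bearing on arrival equals the back-azimuth from the destination plus 180°.
Back-azimuth from P₂ (-32.9°, 70.7°) to P₁ (-58.7°, -134.6°), with Δλ' = λ₁ − λ₂ = -205.2°: atan2( sin Δλ' cos φ₁ , cos φ₂ sin φ₁ − sin φ₂ cos φ₁ cos Δλ' ) = 167.2°.
Final bearing = (167.2° + 180°) mod 360° = 347.2°.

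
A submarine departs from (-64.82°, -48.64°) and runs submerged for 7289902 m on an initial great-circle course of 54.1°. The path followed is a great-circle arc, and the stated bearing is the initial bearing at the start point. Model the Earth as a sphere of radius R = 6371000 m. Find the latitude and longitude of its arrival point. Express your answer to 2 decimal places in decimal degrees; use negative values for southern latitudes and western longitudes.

δ = 7289902/6371000 = 1.144232 rad (65.5597°).
With φ₁ = -64.82° = -1.131322 rad and θ = 54.1° = 0.944223 rad:
Applying the spherical law of cosines for sides, sin φ₂ = sin φ₁ cos δ + cos φ₁ sin δ cos θ = -0.147305, so φ₂ = -8.47°.
Then Δλ = atan2(0.313761, 0.280438) = 0.841419 rad, from sin θ sin δ cos φ₁ over cos δ − sin φ₁ sin φ₂.
λ₂ = λ₁ + Δλ = -0.43°.

latitude -8.47°, longitude -0.43°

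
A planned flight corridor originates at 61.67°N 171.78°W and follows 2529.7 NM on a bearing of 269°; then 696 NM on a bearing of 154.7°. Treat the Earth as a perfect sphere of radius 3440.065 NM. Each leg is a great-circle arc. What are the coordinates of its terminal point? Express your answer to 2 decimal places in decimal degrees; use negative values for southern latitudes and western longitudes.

Apply the spherical direct solution leg by leg, carrying full precision between legs.
Leg 1: from (61.67°, -171.78°), δ = 2529.7/3440.065 = 0.735364 rad, θ = 269° → φ = 40.33°, λ = 126.59°.
Leg 2: from (40.33°, 126.59°), δ = 696/3440.065 = 0.202322 rad, θ = 154.7° → φ = 29.70°, λ = 132.26°.

latitude 29.70°, longitude 132.26°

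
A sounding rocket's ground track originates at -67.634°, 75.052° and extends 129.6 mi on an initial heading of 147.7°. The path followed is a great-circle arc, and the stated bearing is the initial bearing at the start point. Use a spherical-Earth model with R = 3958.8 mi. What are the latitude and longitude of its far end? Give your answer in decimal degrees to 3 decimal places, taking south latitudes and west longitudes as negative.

δ = 129.6/3958.8 = 0.032737 rad (1.8757°).
With φ₁ = -67.634° = -1.180436 rad and θ = 147.7° = 2.577851 rad:
sin φ₂ = sin φ₁ cos δ + cos φ₁ sin δ cos θ = (-0.924772)(0.999464) + (0.380522)(0.032731)(-0.845262) = -0.934804
φ₂ = asin(-0.934804) = -1.207707 rad = -69.197°.
Then Δλ = atan2(0.006655, 0.134983) = 0.049265 rad, from sin θ sin δ cos φ₁ over cos δ − sin φ₁ sin φ₂.
Hence λ₂ = 75.052° + 2.823° = 77.875°.

latitude -69.197°, longitude 77.875°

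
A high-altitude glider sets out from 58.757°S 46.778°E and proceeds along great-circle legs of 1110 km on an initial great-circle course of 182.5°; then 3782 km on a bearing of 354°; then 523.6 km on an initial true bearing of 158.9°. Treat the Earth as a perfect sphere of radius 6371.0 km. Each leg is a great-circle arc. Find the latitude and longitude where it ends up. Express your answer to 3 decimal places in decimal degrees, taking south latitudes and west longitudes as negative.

latitude -39.165°, longitude 43.686°

Apply the spherical direct solution leg by leg, carrying full precision between legs.
Leg 1: from (-58.757°, 46.778°), δ = 1110/6371 = 0.174227 rad, θ = 182.5° → φ = -68.726°, λ = 45.584°.
Leg 2: from (-68.726°, 45.584°), δ = 3782/6371 = 0.593627 rad, θ = 354° → φ = -34.791°, λ = 41.501°.
Leg 3: from (-34.791°, 41.501°), δ = 523.6/6371 = 0.082185 rad, θ = 158.9° → φ = -39.165°, λ = 43.686°.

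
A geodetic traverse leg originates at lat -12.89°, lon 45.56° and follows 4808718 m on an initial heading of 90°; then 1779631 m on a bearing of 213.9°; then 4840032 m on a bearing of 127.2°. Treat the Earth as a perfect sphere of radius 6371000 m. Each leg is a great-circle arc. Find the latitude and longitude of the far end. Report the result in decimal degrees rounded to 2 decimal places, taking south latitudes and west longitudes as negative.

Apply the spherical direct solution leg by leg, carrying full precision between legs.
Leg 1: from (-12.89°, 45.56°), δ = 4808718/6371000 = 0.754782 rad, θ = 90° → φ = -9.35°, λ = 89.54°.
Leg 2: from (-9.35°, 89.54°), δ = 1779631/6371000 = 0.279333 rad, θ = 213.9° → φ = -22.46°, λ = 79.96°.
Leg 3: from (-22.46°, 79.96°), δ = 4840032/6371000 = 0.759697 rad, θ = 127.2° → φ = -41.44°, λ = 126.99°.

latitude -41.44°, longitude 126.99°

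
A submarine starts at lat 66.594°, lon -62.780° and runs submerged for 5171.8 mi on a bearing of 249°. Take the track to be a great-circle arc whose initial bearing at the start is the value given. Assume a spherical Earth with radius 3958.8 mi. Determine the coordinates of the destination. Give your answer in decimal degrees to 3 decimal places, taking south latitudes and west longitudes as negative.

Angular distance δ = d/R = 5171.8 / 3958.8 = 1.306406 rad.
Converting: φ₁ = 1.162285 rad, θ = 4.345870 rad.
Destination latitude: φ₂ = arcsin( sin φ₁ cos δ + cos φ₁ sin δ cos θ ) = arcsin(0.102405) = 5.878°.
Δλ = atan2( sin θ sin δ cos φ₁ , cos δ − sin φ₁ sin φ₂ ) = atan2(-0.357973, 0.167343) = -1.133507 rad = -64.945°.
λ₂ = λ₁ + Δλ = -127.725°.

latitude 5.878°, longitude -127.725°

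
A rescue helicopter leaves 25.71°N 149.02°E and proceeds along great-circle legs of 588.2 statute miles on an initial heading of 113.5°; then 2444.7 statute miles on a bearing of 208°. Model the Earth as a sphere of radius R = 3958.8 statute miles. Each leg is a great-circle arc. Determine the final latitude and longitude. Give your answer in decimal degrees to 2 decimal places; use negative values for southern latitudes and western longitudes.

Apply the spherical direct solution leg by leg, carrying full precision between legs.
Leg 1: from (25.71°, 149.02°), δ = 588.2/3958.8 = 0.148580 rad, θ = 113.5° → φ = 22.08°, λ = 157.44°.
Leg 2: from (22.08°, 157.44°), δ = 2444.7/3958.8 = 0.617536 rad, θ = 208° → φ = -9.63°, λ = 141.44°.

latitude -9.63°, longitude 141.44°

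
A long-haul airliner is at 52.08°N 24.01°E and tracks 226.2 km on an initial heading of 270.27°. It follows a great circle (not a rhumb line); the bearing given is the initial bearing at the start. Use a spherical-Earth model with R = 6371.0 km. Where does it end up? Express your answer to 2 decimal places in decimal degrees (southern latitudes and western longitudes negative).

latitude 52.04°, longitude 20.70°

Angular distance δ = d/R = 226.2 / 6371 = 0.035505 rad.
With φ₁ = 52.08° = 0.908967 rad and θ = 270.27° = 4.717101 rad:
Destination latitude: φ₂ = arcsin( sin φ₁ cos δ + cos φ₁ sin δ cos θ ) = arcsin(0.788475) = 52.04°.
Δλ = atan2( sin θ sin δ cos φ₁ , cos δ − sin φ₁ sin φ₂ ) = atan2(-0.021815, 0.377366) = -0.057744 rad = -3.31°.
λ₂ = 24.01° + -3.31° = 20.70°.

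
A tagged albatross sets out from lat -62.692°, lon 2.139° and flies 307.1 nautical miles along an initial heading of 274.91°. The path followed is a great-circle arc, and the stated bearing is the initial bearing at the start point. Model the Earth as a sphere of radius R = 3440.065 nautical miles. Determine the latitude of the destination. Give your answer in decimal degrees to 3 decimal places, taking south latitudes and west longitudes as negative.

latitude -61.826°

Angular distance δ = d/R = 307.1 / 3440.065 = 0.089272 rad.
Start latitude φ₁ = -1.094182 rad; initial bearing θ = 4.798085 rad.
sin φ₂ = sin φ₁ cos δ + cos φ₁ sin δ cos θ = (-0.888553)(0.996018) + (0.458774)(0.089153)(0.085591) = -0.881514
φ₂ = asin(-0.881514) = -1.079060 rad = -61.826°.
Δλ = atan2( sin θ sin δ cos φ₁ , cos δ − sin φ₁ sin φ₂ ) = atan2(-0.040751, 0.212746) = -0.189255 rad = -10.844°.
λ₂ = 2.139° + -10.844° = -8.705°.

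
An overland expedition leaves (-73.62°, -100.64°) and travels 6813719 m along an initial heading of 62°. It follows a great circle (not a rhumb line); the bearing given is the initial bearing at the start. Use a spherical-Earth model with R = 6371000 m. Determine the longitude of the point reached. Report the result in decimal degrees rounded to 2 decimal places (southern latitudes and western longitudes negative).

δ = 6813719/6371000 = 1.069490 rad (61.2772°).
Converting: φ₁ = -1.284911 rad, θ = 1.082104 rad.
sin φ₂ = sin φ₁ cos δ + cos φ₁ sin δ cos θ = (-0.959412)(0.480572) + (0.282007)(0.876955)(0.469472) = -0.344963
φ₂ = asin(-0.344963) = -0.352199 rad = -20.18°.
For the longitude increment, Δλ = atan2( sin θ sin δ cos φ₁, cos δ − sin φ₁ sin φ₂ ) = atan2(0.218359, 0.149610) = 55.58°.
λ₂ = λ₁ + Δλ = -45.06°.

longitude -45.06°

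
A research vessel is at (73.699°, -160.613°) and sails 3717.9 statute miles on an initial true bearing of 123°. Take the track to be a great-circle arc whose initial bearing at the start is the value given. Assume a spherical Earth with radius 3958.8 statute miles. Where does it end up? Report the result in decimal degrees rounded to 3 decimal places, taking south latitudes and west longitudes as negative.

latitude 26.319°, longitude -111.576°

Angular distance δ = d/R = 3717.9 / 3958.8 = 0.939148 rad.
With φ₁ = 73.699° = 1.286290 rad and θ = 123° = 2.146755 rad:
sin φ₂ = sin φ₁ cos δ + cos φ₁ sin δ cos θ = (0.959800)(0.590476) + (0.280683)(0.807055)(-0.544639) = 0.443363
φ₂ = asin(0.443363) = 0.459347 rad = 26.319°.
Then Δλ = atan2(0.189982, 0.164935) = 0.855851 rad, from sin θ sin δ cos φ₁ over cos δ − sin φ₁ sin φ₂.
λ₂ = -160.613° + 49.037° = -111.576°.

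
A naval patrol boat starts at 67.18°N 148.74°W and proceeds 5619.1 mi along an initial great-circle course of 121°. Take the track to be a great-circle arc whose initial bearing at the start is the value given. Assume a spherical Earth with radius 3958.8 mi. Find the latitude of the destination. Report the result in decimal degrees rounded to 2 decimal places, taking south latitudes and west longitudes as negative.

latitude -3.35°

Angular distance δ = d/R = 5619.1 / 3958.8 = 1.419395 rad.
With φ₁ = 67.18° = 1.172512 rad and θ = 121° = 2.111848 rad:
Applying the spherical law of cosines for sides, sin φ₂ = sin φ₁ cos δ + cos φ₁ sin δ cos θ = -0.058447, so φ₂ = -3.35°.
Δλ = atan2( sin θ sin δ cos φ₁ , cos δ − sin φ₁ sin φ₂ ) = atan2(0.328639, 0.204696) = 1.013736 rad = 58.08°.
Hence λ₂ = -148.74° + 58.08° = -90.66°.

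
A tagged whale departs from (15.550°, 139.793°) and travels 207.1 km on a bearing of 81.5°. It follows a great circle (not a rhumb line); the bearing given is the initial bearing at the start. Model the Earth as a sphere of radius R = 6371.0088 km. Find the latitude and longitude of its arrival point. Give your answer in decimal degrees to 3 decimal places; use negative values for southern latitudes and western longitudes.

latitude 15.817°, longitude 141.708°

δ = 207.1/6371.0088 = 0.032507 rad (1.8625°).
With φ₁ = 15.550° = 0.271399 rad and θ = 81.5° = 1.422443 rad:
Applying the spherical law of cosines for sides, sin φ₂ = sin φ₁ cos δ + cos φ₁ sin δ cos θ = 0.272566, so φ₂ = 15.817°.
Δλ = atan2( sin θ sin δ cos φ₁ , cos δ − sin φ₁ sin φ₂ ) = atan2(0.030967, 0.926403) = 0.033415 rad = 1.915°.
λ₂ = λ₁ + Δλ = 141.708°.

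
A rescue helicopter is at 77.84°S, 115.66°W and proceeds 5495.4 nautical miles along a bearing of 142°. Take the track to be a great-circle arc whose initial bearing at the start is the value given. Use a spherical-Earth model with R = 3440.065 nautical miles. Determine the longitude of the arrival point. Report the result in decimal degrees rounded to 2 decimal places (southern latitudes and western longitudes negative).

longitude 25.91°

δ = 5495.4/3440.065 = 1.597470 rad (91.5283°).
Start latitude φ₁ = -1.358564 rad; initial bearing θ = 2.478368 rad.
Destination latitude: φ₂ = arcsin( sin φ₁ cos δ + cos φ₁ sin δ cos θ ) = arcsin(-0.139857) = -8.04°.
Δλ = atan2( sin θ sin δ cos φ₁ , cos δ − sin φ₁ sin φ₂ ) = atan2(0.129638, -0.163390) = 2.470871 rad = 141.57°.
Hence λ₂ = -115.66° + 141.57° = 25.91°.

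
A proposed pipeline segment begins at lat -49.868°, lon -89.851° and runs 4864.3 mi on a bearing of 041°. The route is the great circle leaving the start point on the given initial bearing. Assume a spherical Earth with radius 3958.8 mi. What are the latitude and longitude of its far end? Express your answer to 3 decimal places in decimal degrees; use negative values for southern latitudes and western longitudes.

latitude 11.643°, longitude -50.725°

Angular distance δ = d/R = 4864.3 / 3958.8 = 1.228731 rad.
Converting: φ₁ = -0.870361 rad, θ = 0.715585 rad.
sin φ₂ = sin φ₁ cos δ + cos φ₁ sin δ cos θ = (-0.764562)(0.335434) + (0.644551)(0.942064)(0.754710) = 0.201806
φ₂ = asin(0.201806) = 0.203202 rad = 11.643°.
Δλ = atan2( sin θ sin δ cos φ₁ , cos δ − sin φ₁ sin φ₂ ) = atan2(0.398364, 0.489727) = 0.682884 rad = 39.126°.
Hence λ₂ = -89.851° + 39.126° = -50.725°.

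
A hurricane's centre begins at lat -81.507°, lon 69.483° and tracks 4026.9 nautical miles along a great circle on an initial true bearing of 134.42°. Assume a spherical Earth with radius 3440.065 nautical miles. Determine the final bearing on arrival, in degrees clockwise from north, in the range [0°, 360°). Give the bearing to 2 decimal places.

Angular distance δ = d/R = 4026.9 / 3440.065 = 1.170588 rad.
Converting: φ₁ = -1.422566 rad, θ = 2.346072 rad.
sin φ₂ = sin φ₁ cos δ + cos φ₁ sin δ cos θ = (-0.989034)(0.389610) + (0.147689)(0.920980)(-0.699913) = -0.480538
φ₂ = asin(-0.480538) = -0.501268 rad = -28.721°.
Δλ = atan2( sin θ sin δ cos φ₁ , cos δ − sin φ₁ sin φ₂ ) = atan2(0.097148, -0.085659) = 2.293428 rad = 131.404°.
λ₂ = 69.483° + 131.404° = 200.887°, normalized to (−180°, 180°] → -159.113°.
The forward bearing on arrival equals the back-azimuth from the destination plus 180°.
Back-azimuth from P₂ (-28.72°, -159.11°) to P₁ (-81.51°, 69.48°), with Δλ' = λ₁ − λ₂ = 228.60°: atan2( sin Δλ' cos φ₁ , cos φ₂ sin φ₁ − sin φ₂ cos φ₁ cos Δλ' ) = 186.91°.
Final bearing = (186.91° + 180°) mod 360° = 6.91°.

final bearing 6.91°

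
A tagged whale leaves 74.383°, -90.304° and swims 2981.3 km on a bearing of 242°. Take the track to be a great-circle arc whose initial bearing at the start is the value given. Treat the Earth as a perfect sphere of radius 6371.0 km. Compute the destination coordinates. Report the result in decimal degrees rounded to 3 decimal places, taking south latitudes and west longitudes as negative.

latitude 53.373°, longitude -132.182°

Central angle δ = d/R = 0.467949 rad.
Converting: φ₁ = 1.298228 rad, θ = 4.223697 rad.
Destination latitude: φ₂ = arcsin( sin φ₁ cos δ + cos φ₁ sin δ cos θ ) = arcsin(0.802541) = 53.373°.
For the longitude increment, Δλ = atan2( sin θ sin δ cos φ₁, cos δ − sin φ₁ sin φ₂ ) = atan2(-0.107214, 0.119583) = -41.878°.
λ₂ = λ₁ + Δλ = -132.182°.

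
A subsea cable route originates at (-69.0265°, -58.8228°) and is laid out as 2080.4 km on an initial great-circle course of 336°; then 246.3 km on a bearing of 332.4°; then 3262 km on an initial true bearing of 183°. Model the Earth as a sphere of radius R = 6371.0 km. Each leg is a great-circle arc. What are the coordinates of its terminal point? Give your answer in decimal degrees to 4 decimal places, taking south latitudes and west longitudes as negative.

latitude -78.4521°, longitude -79.7755°

Apply the spherical direct solution leg by leg, carrying full precision between legs.
Leg 1: from (-69.0265°, -58.8228°), δ = 2080.4/6371 = 0.326542 rad, θ = 336° → φ = -51.2162°, λ = -70.8449°.
Leg 2: from (-51.2162°, -70.8449°), δ = 246.3/6371 = 0.038660 rad, θ = 332.4° → φ = -49.2424°, λ = -72.4166°.
Leg 3: from (-49.2424°, -72.4166°), δ = 3262/6371 = 0.512008 rad, θ = 183° → φ = -78.4521°, λ = -79.7755°.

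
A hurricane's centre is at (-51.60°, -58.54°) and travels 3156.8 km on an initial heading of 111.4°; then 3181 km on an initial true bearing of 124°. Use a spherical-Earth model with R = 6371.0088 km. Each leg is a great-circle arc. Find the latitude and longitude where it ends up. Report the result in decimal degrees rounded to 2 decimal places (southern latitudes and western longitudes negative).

Apply the spherical direct solution leg by leg, carrying full precision between legs.
Leg 1: from (-51.60°, -58.54°), δ = 3156.8/6371.0088 = 0.495495 rad, θ = 111.4° → φ = -52.86°, λ = -11.38°.
Leg 2: from (-52.86°, -11.38°), δ = 3181/6371.0088 = 0.499293 rad, θ = 124° → φ = -59.49°, λ = 40.05°.

latitude -59.49°, longitude 40.05°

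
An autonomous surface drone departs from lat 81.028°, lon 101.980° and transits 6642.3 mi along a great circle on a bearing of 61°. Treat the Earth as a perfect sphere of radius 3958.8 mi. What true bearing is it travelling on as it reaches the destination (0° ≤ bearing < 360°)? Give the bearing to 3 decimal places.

final bearing 172.157°

δ = 6642.3/3958.8 = 1.677857 rad (96.1341°).
Converting: φ₁ = 1.414205 rad, θ = 1.064651 rad.
Applying the spherical law of cosines for sides, sin φ₂ = sin φ₁ cos δ + cos φ₁ sin δ cos θ = -0.030375, so φ₂ = -1.741°.
Δλ = atan2( sin θ sin δ cos φ₁ , cos δ − sin φ₁ sin φ₂ ) = atan2(0.135618, -0.076853) = 2.086363 rad = 119.540°.
λ₂ = 101.980° + 119.540° = 221.520°, normalized to (−180°, 180°] → -138.480°.
The forward bearing on arrival equals the back-azimuth from the destination plus 180°.
Back-azimuth from P₂ (-1.741°, -138.480°) to P₁ (81.028°, 101.980°), with Δλ' = λ₁ − λ₂ = 240.460°: atan2( sin Δλ' cos φ₁ , cos φ₂ sin φ₁ − sin φ₂ cos φ₁ cos Δλ' ) = 352.157°.
Final bearing = (352.157° + 180°) mod 360° = 172.157°.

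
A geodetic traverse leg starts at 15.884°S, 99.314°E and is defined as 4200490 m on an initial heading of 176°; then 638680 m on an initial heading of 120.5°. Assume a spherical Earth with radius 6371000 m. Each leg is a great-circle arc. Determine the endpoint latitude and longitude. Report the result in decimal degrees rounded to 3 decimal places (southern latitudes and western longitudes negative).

latitude -56.123°, longitude 112.335°

Apply the spherical direct solution leg by leg, carrying full precision between legs.
Leg 1: from (-15.884°, 99.314°), δ = 4200490/6371000 = 0.659314 rad, θ = 176° → φ = -53.521°, λ = 103.436°.
Leg 2: from (-53.521°, 103.436°), δ = 638680/6371000 = 0.100248 rad, θ = 120.5° → φ = -56.123°, λ = 112.335°.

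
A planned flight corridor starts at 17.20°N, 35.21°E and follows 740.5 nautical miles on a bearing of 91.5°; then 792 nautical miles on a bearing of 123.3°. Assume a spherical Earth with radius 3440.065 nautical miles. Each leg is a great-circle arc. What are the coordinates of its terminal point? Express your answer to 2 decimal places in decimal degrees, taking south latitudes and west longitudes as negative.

Apply the spherical direct solution leg by leg, carrying full precision between legs.
Leg 1: from (17.20°, 35.21°), δ = 740.5/3440.065 = 0.215258 rad, θ = 91.5° → φ = 16.47°, λ = 48.08°.
Leg 2: from (16.47°, 48.08°), δ = 792/3440.065 = 0.230228 rad, θ = 123.3° → φ = 8.97°, λ = 59.21°.

latitude 8.97°, longitude 59.21°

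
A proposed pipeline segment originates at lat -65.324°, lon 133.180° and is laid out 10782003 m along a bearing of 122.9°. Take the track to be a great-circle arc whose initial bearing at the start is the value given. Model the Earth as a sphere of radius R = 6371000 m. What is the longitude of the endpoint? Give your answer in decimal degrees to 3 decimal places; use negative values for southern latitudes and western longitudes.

Central angle δ = d/R = 1.692356 rad.
Start latitude φ₁ = -1.140119 rad; initial bearing θ = 2.145010 rad.
Applying the spherical law of cosines for sides, sin φ₂ = sin φ₁ cos δ + cos φ₁ sin δ cos θ = -0.114907, so φ₂ = -6.598°.
Then Δλ = atan2(0.347943, -0.225675) = 2.146184 rad, from sin θ sin δ cos φ₁ over cos δ − sin φ₁ sin φ₂.
λ₂ = 133.180° + 122.967° = 256.147°, normalized to (−180°, 180°] → -103.853°.

longitude -103.853°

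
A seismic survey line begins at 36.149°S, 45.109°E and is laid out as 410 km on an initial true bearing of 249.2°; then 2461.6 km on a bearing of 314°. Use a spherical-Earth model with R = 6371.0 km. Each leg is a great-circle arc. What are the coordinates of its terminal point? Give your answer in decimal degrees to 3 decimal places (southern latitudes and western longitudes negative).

Apply the spherical direct solution leg by leg, carrying full precision between legs.
Leg 1: from (-36.149°, 45.109°), δ = 410/6371 = 0.064354 rad, θ = 249.2° → φ = -37.381°, λ = 40.770°.
Leg 2: from (-37.381°, 40.770°), δ = 2461.6/6371 = 0.386376 rad, θ = 314° → φ = -20.753°, λ = 23.919°.

latitude -20.753°, longitude 23.919°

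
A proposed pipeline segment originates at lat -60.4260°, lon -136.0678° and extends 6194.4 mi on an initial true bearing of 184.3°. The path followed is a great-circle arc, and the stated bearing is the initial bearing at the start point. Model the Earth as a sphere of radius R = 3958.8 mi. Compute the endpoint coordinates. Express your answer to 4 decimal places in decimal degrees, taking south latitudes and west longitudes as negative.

latitude -29.8305°, longitude 48.8904°

Central angle δ = d/R = 1.564717 rad.
Converting: φ₁ = -1.054633 rad, θ = 3.216642 rad.
Destination latitude: φ₂ = arcsin( sin φ₁ cos δ + cos φ₁ sin δ cos θ ) = arcsin(-0.497437) = -29.8305°.
For the longitude increment, Δλ = atan2( sin θ sin δ cos φ₁, cos δ − sin φ₁ sin φ₂ ) = atan2(-0.037005, -0.426550) = -175.0418°.
λ₂ = -136.0678° + -175.0418° = -311.1096°, normalized to (−180°, 180°] → 48.8904°.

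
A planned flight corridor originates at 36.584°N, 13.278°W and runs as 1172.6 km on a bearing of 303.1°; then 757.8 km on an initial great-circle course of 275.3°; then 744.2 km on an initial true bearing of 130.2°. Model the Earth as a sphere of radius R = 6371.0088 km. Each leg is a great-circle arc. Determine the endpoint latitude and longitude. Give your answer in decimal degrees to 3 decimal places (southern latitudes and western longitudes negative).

Apply the spherical direct solution leg by leg, carrying full precision between legs.
Leg 1: from (36.584°, -13.278°), δ = 1172.6/6371.0088 = 0.184052 rad, θ = 303.1° → φ = 41.774°, λ = -25.141°.
Leg 2: from (41.774°, -25.141°), δ = 757.8/6371.0088 = 0.118945 rad, θ = 275.3° → φ = 42.041°, λ = -34.296°.
Leg 3: from (42.041°, -34.296°), δ = 744.2/6371.0088 = 0.116810 rad, θ = 130.2° → φ = 37.534°, λ = -27.851°.

latitude 37.534°, longitude -27.851°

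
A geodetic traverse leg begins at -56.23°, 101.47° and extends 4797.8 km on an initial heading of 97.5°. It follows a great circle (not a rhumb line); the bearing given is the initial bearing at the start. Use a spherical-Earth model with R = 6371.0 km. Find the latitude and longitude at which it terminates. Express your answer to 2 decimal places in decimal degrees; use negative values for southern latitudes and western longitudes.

Central angle δ = d/R = 0.753069 rad.
Converting: φ₁ = -0.981399 rad, θ = 1.701696 rad.
Applying the spherical law of cosines for sides, sin φ₂ = sin φ₁ cos δ + cos φ₁ sin δ cos θ = -0.656112, so φ₂ = -41.00°.
For the longitude increment, Δλ = atan2( sin θ sin δ cos φ₁, cos δ − sin φ₁ sin φ₂ ) = atan2(0.376890, 0.184184) = 63.96°.
λ₂ = λ₁ + Δλ = 165.43°.

latitude -41.00°, longitude 165.43°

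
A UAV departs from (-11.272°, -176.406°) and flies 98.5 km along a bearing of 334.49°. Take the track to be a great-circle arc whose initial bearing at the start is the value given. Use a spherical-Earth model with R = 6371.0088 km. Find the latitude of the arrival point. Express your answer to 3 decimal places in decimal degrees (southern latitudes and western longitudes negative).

latitude -10.472°

Central angle δ = d/R = 0.015461 rad.
Converting: φ₁ = -0.196734 rad, θ = 5.837952 rad.
Applying the spherical law of cosines for sides, sin φ₂ = sin φ₁ cos δ + cos φ₁ sin δ cos θ = -0.181760, so φ₂ = -10.472°.
Then Δλ = atan2(-0.006530, 0.964352) = -0.006771 rad, from sin θ sin δ cos φ₁ over cos δ − sin φ₁ sin φ₂.
λ₂ = λ₁ + Δλ = -176.794°.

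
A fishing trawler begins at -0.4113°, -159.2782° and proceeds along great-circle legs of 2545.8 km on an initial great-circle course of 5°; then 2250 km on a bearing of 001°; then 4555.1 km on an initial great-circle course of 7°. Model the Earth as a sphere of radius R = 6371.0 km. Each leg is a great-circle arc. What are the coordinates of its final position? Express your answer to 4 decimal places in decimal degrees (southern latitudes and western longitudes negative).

latitude 81.9509°, longitude -121.9141°

Apply the spherical direct solution leg by leg, carrying full precision between legs.
Leg 1: from (-0.4113°, -159.2782°), δ = 2545.8/6371 = 0.399592 rad, θ = 5° → φ = 22.3919°, λ = -157.1766°.
Leg 2: from (22.3919°, -157.1766°), δ = 2250/6371 = 0.353163 rad, θ = 1° → φ = 42.6228°, λ = -156.7065°.
Leg 3: from (42.6228°, -156.7065°), δ = 4555.1/6371 = 0.714974 rad, θ = 7° → φ = 81.9509°, λ = -121.9141°.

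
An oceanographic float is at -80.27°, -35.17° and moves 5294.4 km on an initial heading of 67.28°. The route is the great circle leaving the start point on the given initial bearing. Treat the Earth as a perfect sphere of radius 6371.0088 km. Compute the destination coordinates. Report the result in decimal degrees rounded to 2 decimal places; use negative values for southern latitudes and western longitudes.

latitude -38.04°, longitude 24.72°

The arc subtends δ = 5294.4/6371.0088 = 0.831014 rad at the centre.
Start latitude φ₁ = -1.400976 rad; initial bearing θ = 1.174258 rad.
Applying the spherical law of cosines for sides, sin φ₂ = sin φ₁ cos δ + cos φ₁ sin δ cos θ = -0.616217, so φ₂ = -38.04°.
For the longitude increment, Δλ = atan2( sin θ sin δ cos φ₁, cos δ − sin φ₁ sin φ₂ ) = atan2(0.115144, 0.066774) = 59.89°.
Hence λ₂ = -35.17° + 59.89° = 24.72°.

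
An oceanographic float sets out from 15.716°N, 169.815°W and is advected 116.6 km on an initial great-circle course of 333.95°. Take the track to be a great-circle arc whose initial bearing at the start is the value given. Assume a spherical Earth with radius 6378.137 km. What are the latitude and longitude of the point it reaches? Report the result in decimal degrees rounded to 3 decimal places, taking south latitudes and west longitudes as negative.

latitude 16.656°, longitude -170.295°

Central angle δ = d/R = 0.018281 rad.
Converting: φ₁ = 0.274296 rad, θ = 5.828527 rad.
Destination latitude: φ₂ = arcsin( sin φ₁ cos δ + cos φ₁ sin δ cos θ ) = arcsin(0.286633) = 16.656°.
Then Δλ = atan2(-0.007728, 0.922193) = -0.008380 rad, from sin θ sin δ cos φ₁ over cos δ − sin φ₁ sin φ₂.
Hence λ₂ = -169.815° + -0.480° = -170.295°.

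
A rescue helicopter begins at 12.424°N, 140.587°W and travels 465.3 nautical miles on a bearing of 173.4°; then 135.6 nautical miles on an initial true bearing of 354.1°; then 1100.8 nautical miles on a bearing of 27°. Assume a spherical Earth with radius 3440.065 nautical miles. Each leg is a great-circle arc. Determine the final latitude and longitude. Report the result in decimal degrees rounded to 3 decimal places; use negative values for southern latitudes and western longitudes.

Apply the spherical direct solution leg by leg, carrying full precision between legs.
Leg 1: from (12.424°, -140.587°), δ = 465.3/3440.065 = 0.135259 rad, θ = 173.4° → φ = 4.724°, λ = -139.696°.
Leg 2: from (4.724°, -139.696°), δ = 135.6/3440.065 = 0.039418 rad, θ = 354.1° → φ = 6.971°, λ = -139.930°.
Leg 3: from (6.971°, -139.930°), δ = 1100.8/3440.065 = 0.319994 rad, θ = 27° → φ = 23.167°, λ = -130.994°.

latitude 23.167°, longitude -130.994°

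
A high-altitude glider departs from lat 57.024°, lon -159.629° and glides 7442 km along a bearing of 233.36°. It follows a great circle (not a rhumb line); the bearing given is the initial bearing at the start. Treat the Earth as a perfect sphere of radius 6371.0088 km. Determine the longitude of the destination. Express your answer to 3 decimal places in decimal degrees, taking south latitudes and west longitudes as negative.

longitude 152.763°

Central angle δ = d/R = 1.168104 rad.
Converting: φ₁ = 0.995257 rad, θ = 4.072900 rad.
sin φ₂ = sin φ₁ cos δ + cos φ₁ sin δ cos θ = (0.838899)(0.391897) + (0.544288)(0.920009)(-0.596785) = 0.029922
φ₂ = asin(0.029922) = 0.029926 rad = 1.715°.
For the longitude increment, Δλ = atan2( sin θ sin δ cos φ₁, cos δ − sin φ₁ sin φ₂ ) = atan2(-0.401802, 0.366796) = -47.608°.
λ₂ = -159.629° + -47.608° = -207.237°, normalized to (−180°, 180°] → 152.763°.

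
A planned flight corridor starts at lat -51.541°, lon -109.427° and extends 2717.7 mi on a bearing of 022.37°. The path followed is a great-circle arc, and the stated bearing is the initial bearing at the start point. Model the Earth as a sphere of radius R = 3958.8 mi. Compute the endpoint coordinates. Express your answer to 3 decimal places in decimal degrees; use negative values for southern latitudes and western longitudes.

Central angle δ = d/R = 0.686496 rad.
With φ₁ = -51.541° = -0.899560 rad and θ = 22.37° = 0.390430 rad:
sin φ₂ = sin φ₁ cos δ + cos φ₁ sin δ cos θ = (-0.783053)(0.773472) + (0.621954)(0.633831)(0.924745) = -0.241122
φ₂ = asin(-0.241122) = -0.243522 rad = -13.953°.
Δλ = atan2( sin θ sin δ cos φ₁ , cos δ − sin φ₁ sin φ₂ ) = atan2(0.150032, 0.584660) = 0.251194 rad = 14.392°.
λ₂ = -109.427° + 14.392° = -95.035°.

latitude -13.953°, longitude -95.035°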